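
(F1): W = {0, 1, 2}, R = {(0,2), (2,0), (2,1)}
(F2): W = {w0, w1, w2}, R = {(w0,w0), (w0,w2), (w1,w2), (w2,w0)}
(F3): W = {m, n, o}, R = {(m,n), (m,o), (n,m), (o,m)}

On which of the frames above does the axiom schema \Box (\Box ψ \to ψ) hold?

none

The schema corresponds to shift-reflexivity: \forall x \forall y (Rxy \to Ryy).
(F1): fails — R20 but not R00.
(F2): fails — Rw1w2 but not Rw2w2.
(F3): fails — Rom but not Rmm.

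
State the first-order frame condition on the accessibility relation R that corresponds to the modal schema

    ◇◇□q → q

This is a Sahlqvist (Geach-type) schema ◇^2□^1q → □^0◇^0q.
Minimal-valuation argument: fix x; take any y with xR^2y and any z with xR^0z. Set V(q) to the set of worlds R-reachable from y in exactly 1 step. Then □^1q holds at y, so the antecedent holds at x; validity forces ◇^0q at z, giving a w with zR^0w and yR^1w.
First-order correspondent: ∀x ∀y (xR²y → ∃w (yRw ∧ x = w)).

∀x ∀y (xR²y → ∃w (yRw ∧ x = w))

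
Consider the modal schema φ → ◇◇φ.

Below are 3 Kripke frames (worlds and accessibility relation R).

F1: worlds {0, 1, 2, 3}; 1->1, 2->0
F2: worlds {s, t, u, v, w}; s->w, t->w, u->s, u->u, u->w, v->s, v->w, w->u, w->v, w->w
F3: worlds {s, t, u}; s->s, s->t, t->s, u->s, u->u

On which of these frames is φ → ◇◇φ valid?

F3

Frame correspondent (Sahlqvist): ∀x ∃w (x = w ∧ xR²w) — i.e. a generalized confluence (Geach) condition.
F1: fails — at 0 but no w with 0=w and 0R²w.
F2: fails — at s but no w* with s=w* and sR²w*.
F3: satisfies the condition.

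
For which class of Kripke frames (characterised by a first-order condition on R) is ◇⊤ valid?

Seriality

◇⊤ holds at w iff w has a successor, so frame-validity of ◇⊤ is exactly seriality. Equivalently via □A → ◇A:
Suppose □A→◇A is valid. At any x set V(A)=W. Then □A at x, so ◇A at x, so x has a successor.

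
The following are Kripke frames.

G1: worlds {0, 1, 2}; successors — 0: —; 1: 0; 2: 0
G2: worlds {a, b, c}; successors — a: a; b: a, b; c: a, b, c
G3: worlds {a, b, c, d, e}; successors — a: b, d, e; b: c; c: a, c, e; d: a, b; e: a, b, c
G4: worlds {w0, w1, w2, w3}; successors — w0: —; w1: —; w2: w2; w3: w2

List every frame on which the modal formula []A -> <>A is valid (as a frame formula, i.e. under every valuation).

G2, G3

This is the axiom for seriality; its first-order frame correspondent is forall x exists y Rxy.
G1: fails — world 0 has no successor.
G2: condition met.
G3: condition met.
G4: fails — world w0 has no successor.
Valid on: G2, G3.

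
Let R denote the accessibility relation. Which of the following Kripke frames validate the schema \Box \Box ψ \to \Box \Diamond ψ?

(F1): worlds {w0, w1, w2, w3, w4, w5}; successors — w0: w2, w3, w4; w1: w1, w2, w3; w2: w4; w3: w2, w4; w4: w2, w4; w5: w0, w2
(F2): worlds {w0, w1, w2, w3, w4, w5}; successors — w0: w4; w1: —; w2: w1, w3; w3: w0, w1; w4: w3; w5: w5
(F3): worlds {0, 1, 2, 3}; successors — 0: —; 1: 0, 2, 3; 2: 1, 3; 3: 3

(F1)

This is the axiom for a generalized confluence (Geach) condition; its first-order frame correspondent is \forall x \forall z (xRz \to \exists w (x R^2 w \wedge zRw)).
(F1): ✓.
(F2): fails — w2Rw1 but no w with w2R²w and w1Rw.
(F3): fails — 1R0 but no w with 1R²w and 0Rw.
Valid on: (F1).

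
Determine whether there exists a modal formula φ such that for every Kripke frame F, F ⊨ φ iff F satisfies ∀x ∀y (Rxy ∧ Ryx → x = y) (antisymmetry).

If a class were modally definable it would be closed under surjective bounded morphisms (Goldblatt–Thomason).
The 6-cycle (worlds w0,w1,w2,w3,w4,w5 with w0→w1→w2→w3→w4→w5→w0) is antisymmetric. Sending even-indexed worlds to • and odd-indexed worlds to ∘ is a surjective bounded morphism onto the two-world frame with •↔∘, which is not antisymmetric.
Hence antisymmetry is not modally definable.

No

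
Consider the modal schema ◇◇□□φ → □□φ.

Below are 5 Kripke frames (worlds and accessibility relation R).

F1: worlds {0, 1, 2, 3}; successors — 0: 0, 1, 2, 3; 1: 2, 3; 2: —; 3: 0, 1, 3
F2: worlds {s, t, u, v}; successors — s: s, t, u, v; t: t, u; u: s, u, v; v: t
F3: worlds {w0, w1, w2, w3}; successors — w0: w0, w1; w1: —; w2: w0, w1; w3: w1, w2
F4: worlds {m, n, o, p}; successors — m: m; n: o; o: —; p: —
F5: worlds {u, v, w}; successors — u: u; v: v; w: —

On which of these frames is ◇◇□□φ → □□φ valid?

This is the axiom for a generalized confluence (Geach) condition; its first-order frame correspondent is ∀x ∀y ∀z ((xR²y ∧ xR²z) → ∃w (yR²w ∧ z = w)).
F1: fails — 0R²1, 0R²2 but no w with 1R²w and 2=w.
F2: fails — sR²v, sR²s but no w with vR²w and s=w.
F3: fails — w0R²w1, w0R²w0 but no w with w1R²w and w0=w.
F4: holds.
F5: holds.
Valid on: F4, F5.

F4, F5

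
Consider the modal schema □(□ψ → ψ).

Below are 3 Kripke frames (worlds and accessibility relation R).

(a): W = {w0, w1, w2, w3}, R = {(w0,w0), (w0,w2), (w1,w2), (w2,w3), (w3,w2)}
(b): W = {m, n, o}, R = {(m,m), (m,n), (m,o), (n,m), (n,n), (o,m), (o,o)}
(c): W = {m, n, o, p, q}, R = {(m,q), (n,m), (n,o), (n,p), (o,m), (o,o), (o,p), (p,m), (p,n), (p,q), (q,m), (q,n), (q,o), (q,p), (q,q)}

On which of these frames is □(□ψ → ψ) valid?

(b)

This is the axiom for shift-reflexivity; its first-order frame correspondent is ∀x ∀y (Rxy → Ryy).
(a): fails — Rw1w2 but not Rw2w2.
(b): ✓.
(c): fails — Rom but not Rmm.
Valid on: (b).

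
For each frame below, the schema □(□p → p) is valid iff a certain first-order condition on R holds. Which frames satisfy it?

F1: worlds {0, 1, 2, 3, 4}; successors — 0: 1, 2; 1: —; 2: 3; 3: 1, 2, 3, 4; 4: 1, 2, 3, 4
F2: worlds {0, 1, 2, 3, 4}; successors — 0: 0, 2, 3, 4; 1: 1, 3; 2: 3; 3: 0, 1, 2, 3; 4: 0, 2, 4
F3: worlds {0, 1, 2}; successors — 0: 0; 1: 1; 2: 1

The schema corresponds to shift-reflexivity: ∀x ∀y (Rxy → Ryy).
F1: fails — R32 but not R22.
F2: fails — R32 but not R22.
F3: satisfies the condition.
Valid on: F3.

F3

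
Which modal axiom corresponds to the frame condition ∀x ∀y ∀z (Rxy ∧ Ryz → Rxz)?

This is transitivity; the standard corresponding axiom is 4: □q → □□q.
Suppose □q→□□q is valid. Take Rxy, Ryz and set V(q)={w : Rxw}. Then □q at x, so □□q at x, so □q at y, so q at z, i.e. Rxz.

□q → □□q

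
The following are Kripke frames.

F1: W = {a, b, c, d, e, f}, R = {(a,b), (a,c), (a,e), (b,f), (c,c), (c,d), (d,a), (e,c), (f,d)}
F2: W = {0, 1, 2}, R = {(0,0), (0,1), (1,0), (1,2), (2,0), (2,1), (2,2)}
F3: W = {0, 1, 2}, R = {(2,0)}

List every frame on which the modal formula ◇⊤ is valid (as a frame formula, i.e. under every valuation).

This is the axiom for seriality; its first-order frame correspondent is ∀x ∃y Rxy.
F1: holds.
F2: holds.
F3: fails — world 0 has no successor.

F1, F2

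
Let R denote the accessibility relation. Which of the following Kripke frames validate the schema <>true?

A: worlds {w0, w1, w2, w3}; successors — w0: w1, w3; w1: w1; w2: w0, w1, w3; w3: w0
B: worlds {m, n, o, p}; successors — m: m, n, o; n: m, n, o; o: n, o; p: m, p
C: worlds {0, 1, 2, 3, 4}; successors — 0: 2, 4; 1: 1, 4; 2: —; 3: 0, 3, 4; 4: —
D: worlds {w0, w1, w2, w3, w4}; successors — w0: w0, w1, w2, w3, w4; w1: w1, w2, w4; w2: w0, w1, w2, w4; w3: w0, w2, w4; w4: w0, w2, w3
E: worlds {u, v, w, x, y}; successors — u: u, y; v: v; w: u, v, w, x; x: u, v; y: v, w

The schema corresponds to seriality: forall x exists y Rxy.
A: satisfies the condition.
B: satisfies the condition.
C: fails — world 2 has no successor.
D: satisfies the condition.
E: satisfies the condition.
Valid on: A, B, D, E.

A, B, D, E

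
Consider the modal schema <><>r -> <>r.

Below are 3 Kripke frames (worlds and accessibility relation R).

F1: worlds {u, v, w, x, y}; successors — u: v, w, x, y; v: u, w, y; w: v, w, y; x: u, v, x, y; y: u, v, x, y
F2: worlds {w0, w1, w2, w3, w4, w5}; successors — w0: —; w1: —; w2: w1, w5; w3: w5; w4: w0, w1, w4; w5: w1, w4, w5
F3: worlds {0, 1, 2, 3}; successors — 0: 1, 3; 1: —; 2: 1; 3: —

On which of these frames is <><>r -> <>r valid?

The schema corresponds to transitivity: forall x forall y forall z (Rxy & Ryz -> Rxz).
F1: fails — Ruv and Rvu but not Ruu.
F2: fails — Rw3w5 and Rw5w1 but not Rw3w1.
F3: satisfies the condition.

F3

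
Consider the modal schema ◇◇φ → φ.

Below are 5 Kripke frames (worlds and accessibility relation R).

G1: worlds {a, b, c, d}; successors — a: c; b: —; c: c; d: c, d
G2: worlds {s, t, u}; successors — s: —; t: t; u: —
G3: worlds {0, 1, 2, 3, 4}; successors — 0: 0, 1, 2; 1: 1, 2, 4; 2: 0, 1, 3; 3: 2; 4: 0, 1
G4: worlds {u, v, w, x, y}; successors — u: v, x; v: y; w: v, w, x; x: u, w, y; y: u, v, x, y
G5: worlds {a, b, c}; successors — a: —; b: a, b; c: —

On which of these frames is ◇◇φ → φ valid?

G2

Frame correspondent (Sahlqvist): ∀x ∀y (xR²y → ∃w (y = w ∧ x = w)) — i.e. a generalized confluence (Geach) condition.
G1: fails — aR²c but c ≠ a.
G2: condition met.
G3: fails — 0R²1 but 1 ≠ 0.
G4: fails — uR²w but w ≠ u.
G5: fails — bR²a but a ≠ b.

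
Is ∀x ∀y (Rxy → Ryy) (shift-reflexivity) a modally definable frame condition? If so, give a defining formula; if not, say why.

Yes, by □(□r → r)

Yes: it is shift-reflexivity, defined by the T□ schema □(□r → r).
Suppose □(□r→r) is valid. Take Rxy and set V(r)={w : Ryw}. Then at y, □r holds; since □(□r→r) at x, □r→r at y, so r at y, i.e. Ryy.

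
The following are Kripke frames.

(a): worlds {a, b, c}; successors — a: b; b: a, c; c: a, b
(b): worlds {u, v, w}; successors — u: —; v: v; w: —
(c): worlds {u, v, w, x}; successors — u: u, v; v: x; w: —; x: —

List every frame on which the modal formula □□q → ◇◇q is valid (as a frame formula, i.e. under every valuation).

(a)

The schema corresponds to a generalized confluence (Geach) condition: ∀x ∃w (xR²w ∧ xR²w).
(a): satisfies the condition.
(b): fails — at u but no t with uR²t and uR²t.
(c): fails — at v but no t with vR²t and vR²t.
Valid on: (a).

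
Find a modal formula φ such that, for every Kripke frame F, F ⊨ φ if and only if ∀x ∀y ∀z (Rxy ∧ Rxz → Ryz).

This is the Euclidean property; the standard corresponding axiom is 5: ◇ψ → □◇ψ.

◇ψ → □◇ψ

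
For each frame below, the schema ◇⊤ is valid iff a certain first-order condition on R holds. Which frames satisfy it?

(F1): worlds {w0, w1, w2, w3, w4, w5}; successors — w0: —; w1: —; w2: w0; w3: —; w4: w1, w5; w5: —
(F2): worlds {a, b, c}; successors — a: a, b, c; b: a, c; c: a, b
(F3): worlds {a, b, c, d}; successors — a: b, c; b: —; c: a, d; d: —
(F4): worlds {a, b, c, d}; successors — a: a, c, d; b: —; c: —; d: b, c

This is the axiom for seriality; its first-order frame correspondent is ∀x ∃y Rxy.
(F1): fails — world w0 has no successor.
(F2): condition met.
(F3): fails — world b has no successor.
(F4): fails — world b has no successor.
Valid on: (F2).

(F2)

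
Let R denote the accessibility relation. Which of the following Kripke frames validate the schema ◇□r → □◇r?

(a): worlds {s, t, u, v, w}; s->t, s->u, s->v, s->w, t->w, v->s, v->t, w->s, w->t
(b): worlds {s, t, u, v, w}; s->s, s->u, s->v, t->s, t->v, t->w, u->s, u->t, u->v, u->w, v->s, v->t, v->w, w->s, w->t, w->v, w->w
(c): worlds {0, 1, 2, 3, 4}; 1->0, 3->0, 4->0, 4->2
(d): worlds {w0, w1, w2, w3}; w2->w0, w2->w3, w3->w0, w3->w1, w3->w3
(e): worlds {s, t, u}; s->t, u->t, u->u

(b)

Frame correspondent (Sahlqvist): ∀x ∀y ∀z (Rxy ∧ Rxz → ∃w (Ryw ∧ Rzw)) — i.e. convergence.
(a): fails — Rsv and Rsu but v and u have no common successor.
(b): holds.
(c): fails — R10 and R10 but 0 and 0 have no common successor.
(d): fails — Rw2w0 and Rw2w0 but w0 and w0 have no common successor.
(e): fails — Rst and Rst but t and t have no common successor.
Valid on: (b).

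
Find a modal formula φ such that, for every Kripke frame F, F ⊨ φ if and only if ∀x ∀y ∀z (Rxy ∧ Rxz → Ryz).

◇p → □◇p

The condition is the Euclidean property. The 5 schema ◇p → □◇p defines it.
Suppose ◇p→□◇p is valid. Take Rxy, Rxz and set V(p)={y}. Then ◇p at x, so □◇p at x, so ◇p at z, so some w with Rzw has p; w=y, i.e. Rzy. By symmetry of the argument, Ryz.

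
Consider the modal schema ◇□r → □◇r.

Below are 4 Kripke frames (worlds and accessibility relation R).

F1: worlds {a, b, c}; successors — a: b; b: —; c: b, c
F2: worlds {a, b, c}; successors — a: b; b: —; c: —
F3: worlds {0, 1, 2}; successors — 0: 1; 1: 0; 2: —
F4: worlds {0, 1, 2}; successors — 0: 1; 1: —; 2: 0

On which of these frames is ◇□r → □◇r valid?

Frame correspondent (Sahlqvist): ∀x ∀y ∀z (Rxy ∧ Rxz → ∃w (Ryw ∧ Rzw)) — i.e. convergence.
F1: fails — Rab and Rab but b and b have no common successor.
F2: fails — Rab and Rab but b and b have no common successor.
F3: satisfies the condition.
F4: fails — R01 and R01 but 1 and 1 have no common successor.

F3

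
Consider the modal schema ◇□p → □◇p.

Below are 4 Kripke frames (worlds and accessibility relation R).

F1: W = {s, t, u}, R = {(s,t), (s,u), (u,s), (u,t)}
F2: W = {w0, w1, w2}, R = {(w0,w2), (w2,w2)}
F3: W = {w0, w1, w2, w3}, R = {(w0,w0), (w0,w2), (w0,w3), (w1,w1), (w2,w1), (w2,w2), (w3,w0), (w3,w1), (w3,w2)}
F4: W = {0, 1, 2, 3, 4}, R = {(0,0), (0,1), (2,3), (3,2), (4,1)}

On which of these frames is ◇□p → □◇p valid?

The schema corresponds to convergence: ∀x ∀y ∀z (Rxy ∧ Rxz → ∃w (Ryw ∧ Rzw)).
F1: fails — Rsu and Rst but u and t have no common successor.
F2: holds.
F3: fails — Rw3w1 and Rw3w0 but w1 and w0 have no common successor.
F4: fails — R00 and R01 but 0 and 1 have no common successor.
Valid on: F2.

F2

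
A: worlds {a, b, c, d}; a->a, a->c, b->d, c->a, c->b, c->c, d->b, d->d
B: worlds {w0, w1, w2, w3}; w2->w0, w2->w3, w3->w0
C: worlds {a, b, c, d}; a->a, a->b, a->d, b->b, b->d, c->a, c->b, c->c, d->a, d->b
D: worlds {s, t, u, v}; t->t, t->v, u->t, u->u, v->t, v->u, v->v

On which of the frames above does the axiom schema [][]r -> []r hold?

The schema corresponds to density: forall x forall y (Rxy -> exists z (Rxz & Rzy)).
A: ✓.
B: fails — Rw3w0 but no z with Rw3z and Rzw0.
C: ✓.
D: ✓.

A, C, D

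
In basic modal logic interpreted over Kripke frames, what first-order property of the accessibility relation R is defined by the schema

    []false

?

□⊥ is valid iff no world has any successor (otherwise □⊥ fails at any world with one).

Emptiness of R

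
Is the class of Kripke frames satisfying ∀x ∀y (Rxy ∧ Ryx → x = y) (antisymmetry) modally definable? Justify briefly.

Not modally definable

If a class were modally definable it would be closed under surjective bounded morphisms (Goldblatt–Thomason).
The 6-cycle (worlds w0,w1,w2,w3,w4,w5 with w0→w1→w2→w3→w4→w5→w0) is antisymmetric. Sending even-indexed worlds to a and odd-indexed worlds to b is a surjective bounded morphism onto the two-world frame with a↔b, which is not antisymmetric.
Hence antisymmetry is not modally definable.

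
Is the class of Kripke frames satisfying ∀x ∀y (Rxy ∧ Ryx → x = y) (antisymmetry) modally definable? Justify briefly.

Any modally definable frame class is closed under surjective bounded morphisms.
The 4-cycle (worlds w0,w1,w2,w3 with w0→w1→w2→w3→w0) is antisymmetric. Sending even-indexed worlds to a and odd-indexed worlds to b is a surjective bounded morphism onto the two-world frame with a↔b, which is not antisymmetric.
So no modal formula (or set of formulas) defines exactly the antisymmetric frames.

No — not modally definable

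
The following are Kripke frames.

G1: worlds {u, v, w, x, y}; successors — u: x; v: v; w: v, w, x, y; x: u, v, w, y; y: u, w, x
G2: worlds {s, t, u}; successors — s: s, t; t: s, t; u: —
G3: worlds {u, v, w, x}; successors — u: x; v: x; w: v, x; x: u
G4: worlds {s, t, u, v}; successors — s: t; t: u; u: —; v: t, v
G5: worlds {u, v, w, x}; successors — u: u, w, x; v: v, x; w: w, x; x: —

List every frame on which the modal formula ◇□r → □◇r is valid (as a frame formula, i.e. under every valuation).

The schema corresponds to convergence: ∀x ∀y ∀z (Rxy ∧ Rxz → ∃w (Ryw ∧ Rzw)).
G1: fails — Rwy and Rwv but y and v have no common successor.
G2: condition met.
G3: fails — Rwx and Rwv but x and v have no common successor.
G4: fails — Rtu and Rtu but u and u have no common successor.
G5: fails — Ruw and Rux but w and x have no common successor.

G2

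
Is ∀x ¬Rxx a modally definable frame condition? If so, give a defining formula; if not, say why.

Not definable by any modal formula

Any modally definable frame class is closed under surjective bounded morphisms.
The 4-cycle (worlds s,t,u,v with s→t→u→v→s) is irreflexive, and the map sending every world to a single reflexive point • is a surjective bounded morphism (forth: every edge maps to (•,•); back: every world has a successor). So any modal formula valid on the 4-cycle is also valid on the reflexive point, which is not irreflexive.
So no modal formula (or set of formulas) defines exactly the irreflexive frames.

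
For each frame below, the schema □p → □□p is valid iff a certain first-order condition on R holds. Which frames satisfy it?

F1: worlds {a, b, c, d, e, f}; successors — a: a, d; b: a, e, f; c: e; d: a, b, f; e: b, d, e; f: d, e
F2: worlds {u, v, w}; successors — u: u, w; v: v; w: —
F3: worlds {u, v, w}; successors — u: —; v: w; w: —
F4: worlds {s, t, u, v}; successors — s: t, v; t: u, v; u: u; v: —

The schema corresponds to transitivity: ∀x ∀y ∀z (Rxy ∧ Ryz → Rxz).
F1: fails — Reb and Rbf but not Ref.
F2: ✓.
F3: ✓.
F4: fails — Rst and Rtu but not Rsu.

F2, F3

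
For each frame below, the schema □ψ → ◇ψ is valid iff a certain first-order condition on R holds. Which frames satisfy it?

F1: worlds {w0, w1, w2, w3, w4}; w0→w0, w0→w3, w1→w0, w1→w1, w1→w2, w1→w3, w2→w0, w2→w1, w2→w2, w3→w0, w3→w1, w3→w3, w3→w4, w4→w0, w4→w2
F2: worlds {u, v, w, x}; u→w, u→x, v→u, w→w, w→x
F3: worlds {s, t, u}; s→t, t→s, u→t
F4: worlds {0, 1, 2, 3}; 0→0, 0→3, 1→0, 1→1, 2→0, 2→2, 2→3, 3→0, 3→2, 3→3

The schema corresponds to seriality: ∀x ∃y Rxy.
F1: satisfies the condition.
F2: fails — world x has no successor.
F3: satisfies the condition.
F4: satisfies the condition.

F1, F3, F4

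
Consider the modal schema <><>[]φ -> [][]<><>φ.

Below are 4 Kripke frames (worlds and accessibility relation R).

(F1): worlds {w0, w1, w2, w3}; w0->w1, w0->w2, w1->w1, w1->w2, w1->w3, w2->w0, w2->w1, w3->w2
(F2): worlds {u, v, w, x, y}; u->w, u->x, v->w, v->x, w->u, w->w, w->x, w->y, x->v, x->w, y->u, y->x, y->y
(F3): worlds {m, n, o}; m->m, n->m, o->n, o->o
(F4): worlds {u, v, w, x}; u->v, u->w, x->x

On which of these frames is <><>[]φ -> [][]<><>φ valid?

The schema corresponds to a generalized confluence (Geach) condition: forall x forall y forall z ((x R^2 y & x R^2 z) -> exists w (yRw & z R^2 w)).
(F1): fails — w0R²w3, w0R²w3 but no w with w3Rw and w3R²w.
(F2): satisfies the condition.
(F3): fails — oR²o, oR²m but no w with oRw and mR²w.
(F4): satisfies the condition.
Valid on: (F2), (F4).

(F2), (F4)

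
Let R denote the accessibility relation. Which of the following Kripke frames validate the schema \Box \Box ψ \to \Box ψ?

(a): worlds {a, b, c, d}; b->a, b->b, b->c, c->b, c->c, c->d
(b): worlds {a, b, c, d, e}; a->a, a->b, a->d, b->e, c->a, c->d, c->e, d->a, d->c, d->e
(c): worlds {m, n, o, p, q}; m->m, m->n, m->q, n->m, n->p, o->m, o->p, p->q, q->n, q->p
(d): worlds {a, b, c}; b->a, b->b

(a), (d)

The schema corresponds to density: \forall x \forall y (Rxy \to \exists z (Rxz \wedge Rzy)).
(a): ✓.
(b): fails — Rdc but no z with Rdz and Rzc.
(c): fails — Rop but no z with Roz and Rzp.
(d): ✓.
Valid on: (a), (d).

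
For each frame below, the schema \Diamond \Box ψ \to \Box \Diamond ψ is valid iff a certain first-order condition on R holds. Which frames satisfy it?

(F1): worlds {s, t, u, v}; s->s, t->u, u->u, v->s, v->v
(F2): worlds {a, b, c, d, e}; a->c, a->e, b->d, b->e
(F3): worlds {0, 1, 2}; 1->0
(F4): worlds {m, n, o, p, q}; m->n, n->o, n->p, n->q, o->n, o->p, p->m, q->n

Frame correspondent (Sahlqvist): \forall x \forall y \forall z (Rxy \wedge Rxz \to \exists w (Ryw \wedge Rzw)) — i.e. convergence.
(F1): condition met.
(F2): fails — Rac and Rac but c and c have no common successor.
(F3): fails — R10 and R10 but 0 and 0 have no common successor.
(F4): fails — Rno and Rnp but o and p have no common successor.

(F1)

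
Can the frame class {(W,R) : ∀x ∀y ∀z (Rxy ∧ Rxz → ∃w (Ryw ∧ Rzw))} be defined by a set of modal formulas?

Yes: it is convergence, defined by the .2 schema ◇□r → □◇r.

Yes — defined by ◇□r → □◇r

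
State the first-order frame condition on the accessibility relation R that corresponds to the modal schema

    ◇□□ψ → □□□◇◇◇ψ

∀x ∀y ∀z ((xRy ∧ xR³z) → ∃w (yR²w ∧ zR³w))

This is a Sahlqvist (Geach-type) schema ◇^1□^2ψ → □^3◇^3ψ.
Minimal-valuation argument: fix x; take any y with xR^1y and any z with xR^3z. Set V(ψ) to the set of worlds R-reachable from y in exactly 2 steps. Then □^2ψ holds at y, so the antecedent holds at x; validity forces ◇^3ψ at z, giving a w with zR^3w and yR^2w.
First-order correspondent: ∀x ∀y ∀z ((xRy ∧ xR³z) → ∃w (yR²w ∧ zR³w)).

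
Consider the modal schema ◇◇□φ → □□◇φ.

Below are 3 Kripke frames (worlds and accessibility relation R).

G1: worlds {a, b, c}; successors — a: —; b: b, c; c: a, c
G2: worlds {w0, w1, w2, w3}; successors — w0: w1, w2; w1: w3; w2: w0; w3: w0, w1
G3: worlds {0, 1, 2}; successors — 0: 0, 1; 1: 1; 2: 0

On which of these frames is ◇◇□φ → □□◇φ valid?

G3

Frame correspondent (Sahlqvist): ∀x ∀y ∀z ((xR²y ∧ xR²z) → ∃w (yRw ∧ zRw)) — i.e. a generalized confluence (Geach) condition.
G1: fails — bR²a, bR²a but no w with aRw and aRw.
G2: fails — w1R²w0, w1R²w1 but no w with w0Rw and w1Rw.
G3: condition met.
Valid on: G3.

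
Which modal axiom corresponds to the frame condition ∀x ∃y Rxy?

This is seriality; the standard corresponding axiom is D: □ψ → ◇ψ.
Suppose □ψ→◇ψ is valid. At any x set V(ψ)=W. Then □ψ at x, so ◇ψ at x, so x has a successor.

□ψ → ◇ψ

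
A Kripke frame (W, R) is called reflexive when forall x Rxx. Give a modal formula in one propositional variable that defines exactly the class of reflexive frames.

A defining formula is □p → p (the T axiom).

□p → p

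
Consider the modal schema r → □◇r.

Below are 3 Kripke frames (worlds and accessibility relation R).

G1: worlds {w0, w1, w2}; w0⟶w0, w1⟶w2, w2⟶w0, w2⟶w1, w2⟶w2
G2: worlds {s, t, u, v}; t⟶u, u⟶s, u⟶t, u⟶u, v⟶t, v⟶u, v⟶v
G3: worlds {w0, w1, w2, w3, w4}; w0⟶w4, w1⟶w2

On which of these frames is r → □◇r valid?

Frame correspondent (Sahlqvist): ∀x ∀y (Rxy → Ryx) — i.e. symmetry.
G1: fails — Rw2w0 but not Rw0w2.
G2: fails — Rus but not Rsu.
G3: fails — Rw1w2 but not Rw2w1.
Valid on no frame.

none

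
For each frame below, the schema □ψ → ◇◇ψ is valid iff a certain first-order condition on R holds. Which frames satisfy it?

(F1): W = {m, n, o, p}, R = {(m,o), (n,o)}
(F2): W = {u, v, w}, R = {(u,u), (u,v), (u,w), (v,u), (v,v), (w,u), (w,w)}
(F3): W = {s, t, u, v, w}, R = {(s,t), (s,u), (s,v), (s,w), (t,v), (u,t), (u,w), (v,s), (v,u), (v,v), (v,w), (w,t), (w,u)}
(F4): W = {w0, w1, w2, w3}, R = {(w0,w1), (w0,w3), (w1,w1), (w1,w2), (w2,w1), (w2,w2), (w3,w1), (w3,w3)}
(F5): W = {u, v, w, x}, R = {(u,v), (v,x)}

(F2), (F3), (F4)

This is the axiom for a generalized confluence (Geach) condition; its first-order frame correspondent is ∀x ∃w (xRw ∧ xR²w).
(F1): fails — at m but no w with mRw and mR²w.
(F2): satisfies the condition.
(F3): satisfies the condition.
(F4): satisfies the condition.
(F5): fails — at u but no t with uRt and uR²t.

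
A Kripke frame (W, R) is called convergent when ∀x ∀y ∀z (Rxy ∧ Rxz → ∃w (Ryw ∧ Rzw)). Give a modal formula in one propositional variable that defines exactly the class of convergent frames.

◇□s → □◇s

This is convergence; the standard corresponding axiom is .2: ◇□s → □◇s.
Suppose ◇□s→□◇s is valid. Take Rxy, Rxz and set V(s)={w : Ryw}. Then □s at y so ◇□s at x, so □◇s at x, so ◇s at z, giving w with Rzw and Ryw.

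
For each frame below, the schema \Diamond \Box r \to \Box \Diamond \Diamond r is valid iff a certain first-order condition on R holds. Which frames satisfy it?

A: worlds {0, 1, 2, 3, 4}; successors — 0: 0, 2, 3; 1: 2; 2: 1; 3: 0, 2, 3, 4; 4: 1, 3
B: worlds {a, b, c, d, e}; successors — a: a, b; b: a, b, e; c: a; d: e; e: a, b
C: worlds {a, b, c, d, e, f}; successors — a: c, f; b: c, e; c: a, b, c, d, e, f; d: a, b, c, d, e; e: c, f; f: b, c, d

This is the axiom for a generalized confluence (Geach) condition; its first-order frame correspondent is \forall x \forall y \forall z ((xRy \wedge xRz) \to \exists w (yRw \wedge z R^2 w)).
A: fails — 0R2, 0R2 but no w with 2Rw and 2R²w.
B: satisfies the condition.
C: satisfies the condition.

B, C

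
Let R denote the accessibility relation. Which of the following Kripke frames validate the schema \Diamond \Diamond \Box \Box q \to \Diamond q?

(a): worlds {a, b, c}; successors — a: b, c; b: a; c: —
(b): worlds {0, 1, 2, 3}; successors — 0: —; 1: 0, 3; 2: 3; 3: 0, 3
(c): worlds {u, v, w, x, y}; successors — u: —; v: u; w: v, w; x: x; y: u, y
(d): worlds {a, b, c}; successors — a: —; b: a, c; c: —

(d)

This is the axiom for a generalized confluence (Geach) condition; its first-order frame correspondent is \forall x \forall y (x R^2 y \to \exists w (y R^2 w \wedge xRw)).
(a): fails — aR²a but no w with aR²w and aRw.
(b): fails — 1R²0 but no w with 0R²w and 1Rw.
(c): fails — wR²u but no t with uR²t and wRt.
(d): satisfies the condition.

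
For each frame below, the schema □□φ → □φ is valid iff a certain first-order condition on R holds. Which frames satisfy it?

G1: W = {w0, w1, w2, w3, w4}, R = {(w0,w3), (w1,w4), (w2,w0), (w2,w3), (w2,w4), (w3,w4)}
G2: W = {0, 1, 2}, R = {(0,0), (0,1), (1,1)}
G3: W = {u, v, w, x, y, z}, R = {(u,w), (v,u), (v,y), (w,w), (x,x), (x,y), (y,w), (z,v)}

G2

This is the axiom for density; its first-order frame correspondent is ∀x ∀y (Rxy → ∃z (Rxz ∧ Rzy)).
G1: fails — Rw0w3 but no z with Rw0z and Rzw3.
G2: satisfies the condition.
G3: fails — Rvu but no t with Rvt and Rtu.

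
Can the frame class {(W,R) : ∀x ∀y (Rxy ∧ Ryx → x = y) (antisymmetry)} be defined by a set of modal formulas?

Any modally definable frame class is closed under surjective bounded morphisms.
The 8-cycle (worlds a,b,c,d,e,f,g,h with a→b→c→d→e→f→g→h→a) is antisymmetric. Sending even-indexed worlds to • and odd-indexed worlds to ∘ is a surjective bounded morphism onto the two-world frame with •↔∘, which is not antisymmetric.
So the class is not modally definable.

Not definable by any modal formula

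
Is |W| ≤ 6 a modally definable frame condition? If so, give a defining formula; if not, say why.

If a class were modally definable it would be closed under disjoint unions (Goldblatt–Thomason).
Any modal formula valid on each of 7 disjoint one-world frames is valid on their disjoint union (validity is preserved under disjoint unions). Each one-world frame has |W|=1≤6, but the union has |W|=7.
So the class is not modally definable.

No — not modally definable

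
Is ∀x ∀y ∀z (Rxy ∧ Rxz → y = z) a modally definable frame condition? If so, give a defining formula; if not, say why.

Yes: it is partial functionality, defined by the CD schema ◇q → □q.
Suppose ◇q→□q is valid. Take Rxy, Rxz and set V(q)={y}. Then ◇q at x, so □q at x, so q at z, i.e. z=y.

Definable; ◇q → □q defines it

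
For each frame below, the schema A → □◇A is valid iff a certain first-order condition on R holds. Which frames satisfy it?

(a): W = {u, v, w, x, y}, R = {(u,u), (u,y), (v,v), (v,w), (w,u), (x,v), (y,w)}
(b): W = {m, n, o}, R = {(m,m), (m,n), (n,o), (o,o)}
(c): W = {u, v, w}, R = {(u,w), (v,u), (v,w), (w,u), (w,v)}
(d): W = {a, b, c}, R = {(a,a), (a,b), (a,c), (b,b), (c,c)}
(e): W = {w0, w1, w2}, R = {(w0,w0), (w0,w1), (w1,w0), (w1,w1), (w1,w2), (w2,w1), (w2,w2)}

(e)

This is the axiom for symmetry; its first-order frame correspondent is ∀x ∀y (Rxy → Ryx).
(a): fails — Rwu but not Ruw.
(b): fails — Rno but not Ron.
(c): fails — Rvu but not Ruv.
(d): fails — Rab but not Rba.
(e): satisfies the condition.
Valid on: (e).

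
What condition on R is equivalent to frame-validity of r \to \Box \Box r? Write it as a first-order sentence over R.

\forall x \forall z (x R^2 z \to \exists w (x = w \wedge z = w))

This is a Sahlqvist (Geach-type) schema ◇^0□^0r → □^2◇^0r.
Minimal-valuation argument: fix x; take any y with xR^0y and any z with xR^2z. Set V(r) to the set of worlds R-reachable from y in exactly 0 steps. Then □^0r holds at y, so the antecedent holds at x; validity forces ◇^0r at z, giving a w with zR^0w and yR^0w.
First-order correspondent: \forall x \forall z (x R^2 z \to \exists w (x = w \wedge z = w)).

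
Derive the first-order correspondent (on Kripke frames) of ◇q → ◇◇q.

This is a Sahlqvist (Geach-type) schema ◇^1□^0q → □^0◇^2q.
Minimal-valuation argument: fix x; take any y with xR^1y and any z with xR^0z. Set V(q) to the set of worlds R-reachable from y in exactly 0 steps. Then □^0q holds at y, so the antecedent holds at x; validity forces ◇^2q at z, giving a w with zR^2w and yR^0w.
First-order correspondent: ∀x ∀y (xRy → ∃w (y = w ∧ xR²w)).

∀x ∀y (xRy → ∃w (y = w ∧ xR²w))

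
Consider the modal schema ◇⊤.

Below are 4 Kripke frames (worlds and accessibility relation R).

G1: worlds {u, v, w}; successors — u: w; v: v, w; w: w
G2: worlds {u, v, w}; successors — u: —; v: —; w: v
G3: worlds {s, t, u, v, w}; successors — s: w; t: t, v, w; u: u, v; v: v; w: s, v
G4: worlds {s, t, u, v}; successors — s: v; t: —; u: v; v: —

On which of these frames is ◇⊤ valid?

G1, G3

This is the axiom for seriality; its first-order frame correspondent is ∀x ∃y Rxy.
G1: condition met.
G2: fails — world u has no successor.
G3: condition met.
G4: fails — world t has no successor.
Valid on: G1, G3.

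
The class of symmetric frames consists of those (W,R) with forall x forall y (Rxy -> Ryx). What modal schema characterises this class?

r → □◇r

The condition is symmetry. The B schema r → □◇r defines it.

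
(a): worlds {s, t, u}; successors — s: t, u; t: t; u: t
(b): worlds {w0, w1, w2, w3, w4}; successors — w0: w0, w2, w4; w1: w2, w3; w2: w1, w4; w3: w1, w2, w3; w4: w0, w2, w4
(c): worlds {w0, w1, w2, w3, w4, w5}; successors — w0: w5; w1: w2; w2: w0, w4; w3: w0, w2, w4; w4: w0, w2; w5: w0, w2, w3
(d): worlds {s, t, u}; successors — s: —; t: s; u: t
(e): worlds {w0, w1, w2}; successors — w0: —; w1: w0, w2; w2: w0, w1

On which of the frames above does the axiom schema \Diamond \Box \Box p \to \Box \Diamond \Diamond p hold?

Frame correspondent (Sahlqvist): \forall x \forall y \forall z ((xRy \wedge xRz) \to \exists w (y R^2 w \wedge z R^2 w)) — i.e. a generalized confluence (Geach) condition.
(a): ✓.
(b): ✓.
(c): ✓.
(d): fails — tRs, tRs but no w with sR²w and sR²w.
(e): fails — w1Rw0, w1Rw0 but no w with w0R²w and w0R²w.

(a), (b), (c)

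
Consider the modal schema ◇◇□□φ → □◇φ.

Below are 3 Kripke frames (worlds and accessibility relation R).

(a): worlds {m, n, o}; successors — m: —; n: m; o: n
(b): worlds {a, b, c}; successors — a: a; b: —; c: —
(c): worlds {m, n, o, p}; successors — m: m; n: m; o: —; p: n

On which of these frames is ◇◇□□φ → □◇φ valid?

Frame correspondent (Sahlqvist): ∀x ∀y ∀z ((xR²y ∧ xRz) → ∃w (yR²w ∧ zRw)) — i.e. a generalized confluence (Geach) condition.
(a): fails — oR²m, oRn but no w with mR²w and nRw.
(b): ✓.
(c): ✓.
Valid on: (b), (c).

(b), (c)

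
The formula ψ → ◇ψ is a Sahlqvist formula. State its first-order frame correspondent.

Equivalently (dual form): □ψ → ψ.
Suppose □ψ→ψ is valid. At any x set V(ψ)={w : Rxw}. Then □ψ holds at x, so ψ holds at x, i.e. Rxx.

reflexivity: ∀x Rxx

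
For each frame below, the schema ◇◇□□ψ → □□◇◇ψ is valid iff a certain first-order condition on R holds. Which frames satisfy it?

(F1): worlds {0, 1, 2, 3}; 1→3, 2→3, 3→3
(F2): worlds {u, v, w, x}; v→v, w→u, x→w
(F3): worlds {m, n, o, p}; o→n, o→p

Frame correspondent (Sahlqvist): ∀x ∀y ∀z ((xR²y ∧ xR²z) → ∃w (yR²w ∧ zR²w)) — i.e. a generalized confluence (Geach) condition.
(F1): ✓.
(F2): fails — xR²u, xR²u but no t with uR²t and uR²t.
(F3): ✓.
Valid on: (F1), (F3).

(F1), (F3)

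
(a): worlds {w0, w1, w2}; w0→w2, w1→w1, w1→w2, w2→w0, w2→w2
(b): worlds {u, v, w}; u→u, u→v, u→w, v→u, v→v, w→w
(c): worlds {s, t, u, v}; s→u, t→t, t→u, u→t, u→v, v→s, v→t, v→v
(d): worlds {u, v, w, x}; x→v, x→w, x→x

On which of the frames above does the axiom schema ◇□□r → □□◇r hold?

This is the axiom for a generalized confluence (Geach) condition; its first-order frame correspondent is ∀x ∀y ∀z ((xRy ∧ xR²z) → ∃w (yR²w ∧ zRw)).
(a): satisfies the condition.
(b): fails — uRw, uR²v but no t with wR²t and vRt.
(c): fails — vRs, vR²s but no w with sR²w and sRw.
(d): fails — xRv, xR²v but no t with vR²t and vRt.

(a)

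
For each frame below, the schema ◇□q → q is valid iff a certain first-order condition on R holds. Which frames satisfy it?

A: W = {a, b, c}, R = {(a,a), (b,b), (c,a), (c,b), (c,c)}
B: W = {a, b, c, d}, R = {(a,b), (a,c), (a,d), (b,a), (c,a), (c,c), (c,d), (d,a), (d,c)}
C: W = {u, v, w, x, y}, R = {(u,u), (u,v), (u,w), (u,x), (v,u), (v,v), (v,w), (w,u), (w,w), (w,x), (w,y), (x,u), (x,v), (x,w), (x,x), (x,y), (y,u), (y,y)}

B

The schema corresponds to symmetry: ∀x ∀y (Rxy → Ryx).
A: fails — Rcb but not Rbc.
B: ✓.
C: fails — Rvw but not Rwv.
Valid on: B.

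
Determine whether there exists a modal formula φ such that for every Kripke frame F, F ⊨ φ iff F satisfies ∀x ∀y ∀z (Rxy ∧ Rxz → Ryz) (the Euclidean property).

This is a Sahlqvist condition; the 5 axiom ◇r → □◇r defines it.

Yes — defined by ◇r → □◇r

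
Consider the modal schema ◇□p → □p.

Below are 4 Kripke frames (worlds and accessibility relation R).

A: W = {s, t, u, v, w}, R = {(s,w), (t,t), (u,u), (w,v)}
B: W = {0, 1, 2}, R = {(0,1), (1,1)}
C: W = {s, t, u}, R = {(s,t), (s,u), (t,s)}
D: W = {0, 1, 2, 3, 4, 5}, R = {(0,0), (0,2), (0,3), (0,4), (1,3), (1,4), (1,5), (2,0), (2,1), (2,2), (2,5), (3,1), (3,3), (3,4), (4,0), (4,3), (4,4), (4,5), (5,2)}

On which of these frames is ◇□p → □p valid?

B

This is the axiom for the Euclidean property; its first-order frame correspondent is ∀x ∀y ∀z (Rxy ∧ Rxz → Ryz).
A: fails — Rsw and Rsw but not Rww.
B: holds.
C: fails — Rsu and Rsu but not Ruu.
D: fails — R03 and R00 but not R30.
Valid on: B.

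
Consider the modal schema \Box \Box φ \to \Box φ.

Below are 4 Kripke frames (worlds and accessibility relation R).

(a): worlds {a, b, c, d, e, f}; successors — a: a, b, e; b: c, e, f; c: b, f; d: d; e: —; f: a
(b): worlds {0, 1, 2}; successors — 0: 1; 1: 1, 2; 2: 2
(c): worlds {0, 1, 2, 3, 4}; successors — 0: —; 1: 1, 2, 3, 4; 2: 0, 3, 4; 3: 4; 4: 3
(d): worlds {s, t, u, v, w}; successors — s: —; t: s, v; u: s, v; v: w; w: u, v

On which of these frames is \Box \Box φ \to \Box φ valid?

(b)

Frame correspondent (Sahlqvist): \forall x \forall y (Rxy \to \exists z (Rxz \wedge Rzy)) — i.e. density.
(a): fails — Rbc but no z with Rbz and Rzc.
(b): satisfies the condition.
(c): fails — R34 but no z with R3z and Rz4.
(d): fails — Ruv but no z with Ruz and Rzv.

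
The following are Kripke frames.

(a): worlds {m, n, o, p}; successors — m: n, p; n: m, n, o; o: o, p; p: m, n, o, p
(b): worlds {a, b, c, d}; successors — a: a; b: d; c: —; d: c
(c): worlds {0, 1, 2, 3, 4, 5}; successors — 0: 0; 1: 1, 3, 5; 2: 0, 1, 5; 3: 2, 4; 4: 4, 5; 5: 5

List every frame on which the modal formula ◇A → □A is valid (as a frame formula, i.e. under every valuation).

(b)

This is the axiom for partial functionality; its first-order frame correspondent is ∀x ∀y ∀z (Rxy ∧ Rxz → y = z).
(a): fails — m sees both n and p.
(b): holds.
(c): fails — 1 sees both 1 and 3.
Valid on: (b).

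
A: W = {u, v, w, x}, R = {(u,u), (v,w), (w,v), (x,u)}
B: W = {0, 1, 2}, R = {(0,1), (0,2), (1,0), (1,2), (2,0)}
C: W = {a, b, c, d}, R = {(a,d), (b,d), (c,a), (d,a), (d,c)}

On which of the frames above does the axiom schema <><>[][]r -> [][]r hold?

A

The schema corresponds to a generalized confluence (Geach) condition: forall x forall y forall z ((x R^2 y & x R^2 z) -> exists w (y R^2 w & z = w)).
A: condition met.
B: fails — 0R²2, 0R²0 but no w with 2R²w and 0=w.
C: fails — aR²c, aR²a but no w with cR²w and a=w.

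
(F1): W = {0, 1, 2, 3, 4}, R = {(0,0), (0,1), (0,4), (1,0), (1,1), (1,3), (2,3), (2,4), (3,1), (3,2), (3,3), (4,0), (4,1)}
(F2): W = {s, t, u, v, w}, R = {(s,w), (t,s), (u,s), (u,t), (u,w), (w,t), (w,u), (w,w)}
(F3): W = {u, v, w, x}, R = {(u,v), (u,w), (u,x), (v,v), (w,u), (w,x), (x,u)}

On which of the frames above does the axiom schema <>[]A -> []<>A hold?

(F1)

This is the axiom for convergence; its first-order frame correspondent is forall x forall y forall z (Rxy & Rxz -> exists w (Ryw & Rzw)).
(F1): condition met.
(F2): fails — Ruw and Rut but w and t have no common successor.
(F3): fails — Ruv and Ruw but v and w have no common successor.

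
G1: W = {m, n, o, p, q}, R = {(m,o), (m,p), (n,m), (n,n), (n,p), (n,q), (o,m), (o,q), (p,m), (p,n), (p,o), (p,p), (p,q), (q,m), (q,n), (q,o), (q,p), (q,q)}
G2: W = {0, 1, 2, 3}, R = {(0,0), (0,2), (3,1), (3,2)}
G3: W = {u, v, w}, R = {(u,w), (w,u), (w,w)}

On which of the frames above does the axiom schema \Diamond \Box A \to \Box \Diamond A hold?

The schema corresponds to convergence: \forall x \forall y \forall z (Rxy \wedge Rxz \to \exists w (Ryw \wedge Rzw)).
G1: fails — Rpm and Rpo but m and o have no common successor.
G2: fails — R00 and R02 but 0 and 2 have no common successor.
G3: holds.
Valid on: G3.

G3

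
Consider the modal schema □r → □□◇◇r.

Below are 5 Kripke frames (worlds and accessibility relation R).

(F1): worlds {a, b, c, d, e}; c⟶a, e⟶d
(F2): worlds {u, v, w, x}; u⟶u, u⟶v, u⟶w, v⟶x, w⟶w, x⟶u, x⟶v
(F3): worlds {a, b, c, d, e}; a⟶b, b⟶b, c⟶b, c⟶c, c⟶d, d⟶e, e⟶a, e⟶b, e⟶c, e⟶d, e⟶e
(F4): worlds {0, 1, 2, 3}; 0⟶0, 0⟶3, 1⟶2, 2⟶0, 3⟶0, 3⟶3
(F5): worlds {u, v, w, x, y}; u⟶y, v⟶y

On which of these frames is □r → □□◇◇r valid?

Frame correspondent (Sahlqvist): ∀x ∀z (xR²z → ∃w (xRw ∧ zR²w)) — i.e. a generalized confluence (Geach) condition.
(F1): condition met.
(F2): fails — vR²v but no t with vRt and vR²t.
(F3): fails — dR²a but no w with dRw and aR²w.
(F4): fails — 1R²0 but no w with 1Rw and 0R²w.
(F5): condition met.
Valid on: (F1), (F5).

(F1), (F5)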